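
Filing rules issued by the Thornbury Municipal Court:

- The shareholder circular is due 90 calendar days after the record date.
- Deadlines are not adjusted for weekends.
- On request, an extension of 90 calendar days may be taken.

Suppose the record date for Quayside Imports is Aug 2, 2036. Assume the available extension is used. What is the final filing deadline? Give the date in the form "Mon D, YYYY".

90 calendar days after Aug 2, 2036 is Oct 31, 2036.
No adjustment is made for weekends or holidays, so Oct 31, 2036 stands.
With the 90-day extension, Oct 31, 2036 becomes Jan 29, 2037.
No adjustment is made for weekends or holidays, so Jan 29, 2037 stands.
Deadline: Jan 29, 2037.

Jan 29, 2037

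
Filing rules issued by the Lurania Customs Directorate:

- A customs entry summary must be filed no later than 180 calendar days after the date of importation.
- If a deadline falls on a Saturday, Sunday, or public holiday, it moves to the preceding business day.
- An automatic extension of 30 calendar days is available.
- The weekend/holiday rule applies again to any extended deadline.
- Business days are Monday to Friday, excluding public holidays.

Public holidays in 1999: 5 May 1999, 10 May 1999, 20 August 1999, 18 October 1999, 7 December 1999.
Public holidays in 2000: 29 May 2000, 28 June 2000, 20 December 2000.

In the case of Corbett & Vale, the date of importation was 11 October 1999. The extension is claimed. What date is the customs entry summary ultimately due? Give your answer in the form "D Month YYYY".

5 May 2000

Trigger date 11 October 1999 + 180 calendar days = 8 April 2000.
8 April 2000 falls on a Saturday. Rolling to the preceding business day gives 7 April 2000, a Friday.
With the 30-day extension, 7 April 2000 becomes 7 May 2000.
7 May 2000 is a Sunday; the preceding business day is 5 May 2000 (Friday).
Final deadline: 5 May 2000.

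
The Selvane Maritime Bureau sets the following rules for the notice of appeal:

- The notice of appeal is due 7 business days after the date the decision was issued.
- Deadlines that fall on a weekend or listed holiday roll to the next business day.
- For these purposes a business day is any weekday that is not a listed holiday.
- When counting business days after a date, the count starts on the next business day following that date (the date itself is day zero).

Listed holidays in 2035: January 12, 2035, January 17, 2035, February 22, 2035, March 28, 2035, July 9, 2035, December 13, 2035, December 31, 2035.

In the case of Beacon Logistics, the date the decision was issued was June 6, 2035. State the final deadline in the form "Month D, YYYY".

Counting 7 business days after June 6, 2035 (skipping weekends and listed holidays) reaches June 15, 2035.
June 15, 2035 is a Friday and not a listed holiday, so it stands.
The final due date is June 15, 2035.

June 15, 2035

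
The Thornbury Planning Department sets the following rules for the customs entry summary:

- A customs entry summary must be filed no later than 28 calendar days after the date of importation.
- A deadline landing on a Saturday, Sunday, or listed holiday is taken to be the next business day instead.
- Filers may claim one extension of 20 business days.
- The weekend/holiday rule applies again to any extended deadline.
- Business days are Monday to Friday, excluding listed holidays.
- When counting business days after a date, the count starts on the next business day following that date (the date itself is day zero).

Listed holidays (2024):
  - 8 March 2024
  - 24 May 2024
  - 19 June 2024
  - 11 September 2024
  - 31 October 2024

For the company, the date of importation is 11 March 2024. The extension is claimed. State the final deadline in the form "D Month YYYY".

6 May 2024

28 calendar days after 11 March 2024 is 8 April 2024.
8 April 2024 falls on a Monday, which is a business day, so no adjustment is needed.
The 20-business-day extension runs from 8 April 2024 to 6 May 2024.
Since 6 May 2024 is a Monday and not a holiday, the date is unchanged.
The final due date is 6 May 2024.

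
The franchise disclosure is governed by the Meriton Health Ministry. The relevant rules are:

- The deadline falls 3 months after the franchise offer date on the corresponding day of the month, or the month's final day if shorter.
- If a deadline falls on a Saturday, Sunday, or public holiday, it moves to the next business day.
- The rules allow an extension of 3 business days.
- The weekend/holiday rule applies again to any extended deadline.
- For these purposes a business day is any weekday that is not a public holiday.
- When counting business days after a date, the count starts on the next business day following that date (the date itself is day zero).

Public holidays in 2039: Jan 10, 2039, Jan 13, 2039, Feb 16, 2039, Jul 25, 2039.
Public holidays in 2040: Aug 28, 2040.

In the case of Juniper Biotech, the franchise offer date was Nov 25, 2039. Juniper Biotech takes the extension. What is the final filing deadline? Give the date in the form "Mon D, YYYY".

3 months from Nov 25, 2039 is Feb 25, 2040.
Feb 25, 2040 is a Saturday, so it moves to the next business day, Feb 27, 2040 (Monday).
Applying the 3-business-day extension: 3 business days after Feb 27, 2040 is Mar 1, 2040.
Mar 1, 2040 (Thursday) is already a business day.
The final due date is Mar 1, 2040.

Mar 1, 2040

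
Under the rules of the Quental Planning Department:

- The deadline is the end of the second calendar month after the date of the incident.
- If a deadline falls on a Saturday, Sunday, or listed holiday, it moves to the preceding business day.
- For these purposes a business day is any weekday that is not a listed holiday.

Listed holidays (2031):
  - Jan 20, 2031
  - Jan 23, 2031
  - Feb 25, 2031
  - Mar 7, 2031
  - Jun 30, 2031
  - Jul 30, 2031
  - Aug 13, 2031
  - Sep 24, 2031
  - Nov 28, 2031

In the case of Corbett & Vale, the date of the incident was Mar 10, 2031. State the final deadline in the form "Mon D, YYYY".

2 months after Mar 10, 2031 falls in May 2031; the last day of that month is May 31, 2031.
May 31, 2031 is a Saturday; the preceding business day is May 30, 2031 (Friday).
Final deadline: May 30, 2031.

May 30, 2031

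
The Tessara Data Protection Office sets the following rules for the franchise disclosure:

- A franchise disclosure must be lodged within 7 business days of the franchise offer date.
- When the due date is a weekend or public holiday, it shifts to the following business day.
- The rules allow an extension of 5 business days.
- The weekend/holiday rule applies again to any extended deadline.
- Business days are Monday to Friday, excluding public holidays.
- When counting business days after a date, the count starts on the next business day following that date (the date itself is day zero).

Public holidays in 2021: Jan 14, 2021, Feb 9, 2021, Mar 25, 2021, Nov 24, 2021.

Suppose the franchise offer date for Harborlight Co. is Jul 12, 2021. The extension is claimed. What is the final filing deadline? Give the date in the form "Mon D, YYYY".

Jul 28, 2021

7 business days after Jul 12, 2021, excluding weekends and holidays, is Jul 21, 2021.
Since Jul 21, 2021 is a Wednesday and not a holiday, the date is unchanged.
Applying the 5-business-day extension: 5 business days after Jul 21, 2021 is Jul 28, 2021.
Jul 28, 2021 falls on a Wednesday, which is a business day, so no adjustment is needed.
So the filing is due Jul 28, 2021.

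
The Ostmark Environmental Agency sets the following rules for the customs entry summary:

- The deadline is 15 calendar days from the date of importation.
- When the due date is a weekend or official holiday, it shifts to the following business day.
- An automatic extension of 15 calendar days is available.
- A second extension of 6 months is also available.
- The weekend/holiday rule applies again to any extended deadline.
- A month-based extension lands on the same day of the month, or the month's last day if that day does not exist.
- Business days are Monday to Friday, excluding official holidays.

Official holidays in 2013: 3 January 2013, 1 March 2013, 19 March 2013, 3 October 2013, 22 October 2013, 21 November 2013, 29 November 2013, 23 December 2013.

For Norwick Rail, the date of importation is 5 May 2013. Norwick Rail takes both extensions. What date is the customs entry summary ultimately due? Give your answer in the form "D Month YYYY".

4 December 2013

Adding 15 calendar days to 5 May 2013 gives 20 May 2013.
20 May 2013 is a Monday and not a listed holiday, so it stands.
With the 15-day extension, 20 May 2013 becomes 4 June 2013.
4 June 2013 is a Tuesday and not a listed holiday, so it stands.
Add 6 months to 4 June 2013: 4 December 2013.
4 December 2013 falls on a Wednesday, which is a business day, so no adjustment is needed.
So the filing is due 4 December 2013.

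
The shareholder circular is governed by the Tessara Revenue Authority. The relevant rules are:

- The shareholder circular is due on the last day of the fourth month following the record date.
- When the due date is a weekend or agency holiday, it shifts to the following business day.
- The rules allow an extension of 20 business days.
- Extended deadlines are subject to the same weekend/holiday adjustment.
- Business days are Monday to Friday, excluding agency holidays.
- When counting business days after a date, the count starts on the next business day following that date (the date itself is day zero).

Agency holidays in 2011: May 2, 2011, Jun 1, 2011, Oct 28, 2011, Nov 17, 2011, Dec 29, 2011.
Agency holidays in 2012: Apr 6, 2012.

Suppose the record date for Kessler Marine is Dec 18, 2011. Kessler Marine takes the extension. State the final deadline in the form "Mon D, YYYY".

The fourth month after Dec 18, 2011 is April 2012, whose last day is Apr 30, 2012.
Apr 30, 2012 (Monday) is already a business day.
The 20-business-day extension runs from Apr 30, 2012 to May 28, 2012.
May 28, 2012 falls on a Monday, which is a business day, so no adjustment is needed.
Deadline: May 28, 2012.

May 28, 2012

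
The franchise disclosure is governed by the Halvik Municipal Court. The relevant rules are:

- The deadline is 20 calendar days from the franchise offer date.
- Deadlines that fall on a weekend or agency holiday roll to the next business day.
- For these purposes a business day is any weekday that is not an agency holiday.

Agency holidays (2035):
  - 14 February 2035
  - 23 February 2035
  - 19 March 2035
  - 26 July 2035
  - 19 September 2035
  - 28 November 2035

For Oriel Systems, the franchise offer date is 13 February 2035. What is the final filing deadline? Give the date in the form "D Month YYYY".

5 March 2035

20 calendar days after 13 February 2035 is 5 March 2035.
5 March 2035 falls on a Monday, which is a business day, so no adjustment is needed.
Deadline: 5 March 2035.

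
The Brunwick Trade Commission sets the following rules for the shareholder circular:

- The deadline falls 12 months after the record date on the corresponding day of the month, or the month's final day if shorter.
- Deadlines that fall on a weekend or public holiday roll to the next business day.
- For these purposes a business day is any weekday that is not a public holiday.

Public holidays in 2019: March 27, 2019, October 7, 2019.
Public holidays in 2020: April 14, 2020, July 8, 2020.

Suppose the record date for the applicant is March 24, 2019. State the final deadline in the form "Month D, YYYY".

12 months from March 24, 2019 is March 24, 2020.
March 24, 2020 falls on a Tuesday, which is a business day, so no adjustment is needed.
Final deadline: March 24, 2020.

March 24, 2020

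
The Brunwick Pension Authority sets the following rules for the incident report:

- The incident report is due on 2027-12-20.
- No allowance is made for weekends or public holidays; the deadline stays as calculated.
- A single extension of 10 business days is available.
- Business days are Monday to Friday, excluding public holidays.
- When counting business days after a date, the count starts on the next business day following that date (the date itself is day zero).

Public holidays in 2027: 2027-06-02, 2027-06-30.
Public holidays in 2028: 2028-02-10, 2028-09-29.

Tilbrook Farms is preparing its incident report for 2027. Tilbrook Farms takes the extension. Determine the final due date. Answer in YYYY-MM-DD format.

2028-01-03

The statutory due date is 2027-12-20.
No adjustment is made for weekends or holidays, so 2027-12-20 stands.
The 10-business-day extension runs from 2027-12-20 to 2028-01-03.
2028-01-03 is a Monday; no weekend or holiday adjustment applies.
Deadline: 2028-01-03.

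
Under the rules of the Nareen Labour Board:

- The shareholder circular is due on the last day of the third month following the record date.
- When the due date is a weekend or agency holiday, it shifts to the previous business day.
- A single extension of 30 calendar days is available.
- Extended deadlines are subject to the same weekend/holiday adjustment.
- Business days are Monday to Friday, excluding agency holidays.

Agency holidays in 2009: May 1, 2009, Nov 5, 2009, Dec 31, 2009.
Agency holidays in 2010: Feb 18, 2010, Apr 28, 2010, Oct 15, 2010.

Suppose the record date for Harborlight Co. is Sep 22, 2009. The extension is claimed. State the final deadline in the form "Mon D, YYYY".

3 months after Sep 22, 2009 falls in December 2009; the last day of that month is Dec 31, 2009.
Dec 31, 2009 falls on a listed holiday. Rolling to the preceding business day gives Dec 30, 2009, a Wednesday.
Applying the 30-calendar-day extension: Dec 30, 2009 + 30 days = Jan 29, 2010.
Jan 29, 2010 (Friday) is already a business day.
Deadline: Jan 29, 2010.

Jan 29, 2010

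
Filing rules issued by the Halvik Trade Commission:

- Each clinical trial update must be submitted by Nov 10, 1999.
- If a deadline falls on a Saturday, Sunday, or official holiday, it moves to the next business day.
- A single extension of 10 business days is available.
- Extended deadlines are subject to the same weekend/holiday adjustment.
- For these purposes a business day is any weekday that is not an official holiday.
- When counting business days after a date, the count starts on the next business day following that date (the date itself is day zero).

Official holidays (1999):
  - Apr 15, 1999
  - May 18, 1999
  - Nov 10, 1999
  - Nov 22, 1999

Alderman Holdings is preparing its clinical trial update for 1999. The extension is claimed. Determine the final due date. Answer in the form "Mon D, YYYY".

Start from the fixed due date, Nov 10, 1999.
Nov 10, 1999 is a listed holiday, so it moves to the next business day, Nov 11, 1999 (Thursday).
The 10-business-day extension runs from Nov 11, 1999 to Nov 26, 1999.
Since Nov 26, 1999 is a Friday and not a holiday, the date is unchanged.
So the filing is due Nov 26, 1999.

Nov 26, 1999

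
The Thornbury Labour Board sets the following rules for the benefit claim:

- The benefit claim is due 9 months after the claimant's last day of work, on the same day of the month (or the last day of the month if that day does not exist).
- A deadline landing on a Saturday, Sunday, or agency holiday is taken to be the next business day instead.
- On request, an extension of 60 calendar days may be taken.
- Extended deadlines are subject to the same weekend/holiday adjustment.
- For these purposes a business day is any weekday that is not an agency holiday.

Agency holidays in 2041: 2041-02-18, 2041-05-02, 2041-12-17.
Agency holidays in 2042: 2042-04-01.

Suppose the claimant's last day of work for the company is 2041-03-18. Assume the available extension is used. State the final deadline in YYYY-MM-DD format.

9 months from 2041-03-18 is 2041-12-18.
2041-12-18 is a Wednesday and not a listed holiday, so it stands.
With the 60-day extension, 2041-12-18 becomes 2042-02-16.
2042-02-16 is a Sunday; the next business day is 2042-02-17 (Monday).
Deadline: 2042-02-17.

2042-02-17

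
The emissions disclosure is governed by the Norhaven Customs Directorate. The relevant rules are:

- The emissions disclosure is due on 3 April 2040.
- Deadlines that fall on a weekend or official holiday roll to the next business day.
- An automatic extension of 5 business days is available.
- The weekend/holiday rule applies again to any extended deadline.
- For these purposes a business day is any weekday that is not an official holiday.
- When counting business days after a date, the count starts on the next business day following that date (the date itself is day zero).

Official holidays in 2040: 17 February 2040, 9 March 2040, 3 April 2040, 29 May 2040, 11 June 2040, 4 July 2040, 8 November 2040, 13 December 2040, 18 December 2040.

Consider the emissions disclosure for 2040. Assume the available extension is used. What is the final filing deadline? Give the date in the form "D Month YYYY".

The statutory due date is 3 April 2040.
3 April 2040 falls on a listed holiday. Rolling to the next business day gives 4 April 2040, a Wednesday.
Applying the 5-business-day extension: 5 business days after 4 April 2040 is 11 April 2040.
Since 11 April 2040 is a Wednesday and not a holiday, the date is unchanged.
So the filing is due 11 April 2040.

11 April 2040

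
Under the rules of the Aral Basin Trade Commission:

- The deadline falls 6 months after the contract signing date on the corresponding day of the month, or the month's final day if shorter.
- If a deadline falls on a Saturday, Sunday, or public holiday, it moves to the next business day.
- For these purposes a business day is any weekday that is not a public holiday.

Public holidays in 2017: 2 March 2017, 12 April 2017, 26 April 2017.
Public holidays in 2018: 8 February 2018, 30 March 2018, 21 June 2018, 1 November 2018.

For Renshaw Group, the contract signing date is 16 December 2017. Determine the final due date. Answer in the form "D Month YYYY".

18 June 2018

6 months from 16 December 2017 is 16 June 2018.
16 June 2018 is a Saturday; the next business day is 18 June 2018 (Monday).
Deadline: 18 June 2018.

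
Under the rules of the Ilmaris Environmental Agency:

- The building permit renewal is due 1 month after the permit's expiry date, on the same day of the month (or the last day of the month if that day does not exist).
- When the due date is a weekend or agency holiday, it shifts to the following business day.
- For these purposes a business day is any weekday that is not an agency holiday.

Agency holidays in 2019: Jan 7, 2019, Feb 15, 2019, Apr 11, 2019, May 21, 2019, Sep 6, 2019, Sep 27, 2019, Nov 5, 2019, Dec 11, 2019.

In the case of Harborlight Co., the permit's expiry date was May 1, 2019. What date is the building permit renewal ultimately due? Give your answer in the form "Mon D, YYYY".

1 month after May 1, 2019, on the same day of the month, is Jun 1, 2019.
Jun 1, 2019 falls on a Saturday. Rolling to the next business day gives Jun 3, 2019, a Monday.
Deadline: Jun 3, 2019.

Jun 3, 2019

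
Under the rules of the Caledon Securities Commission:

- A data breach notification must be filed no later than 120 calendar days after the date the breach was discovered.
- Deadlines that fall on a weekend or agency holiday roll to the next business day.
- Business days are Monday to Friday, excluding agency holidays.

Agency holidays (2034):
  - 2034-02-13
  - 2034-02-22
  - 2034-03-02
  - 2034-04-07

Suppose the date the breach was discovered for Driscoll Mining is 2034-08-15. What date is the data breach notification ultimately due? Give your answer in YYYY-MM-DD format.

2034-12-13

Trigger date 2034-08-15 + 120 calendar days = 2034-12-13.
Since 2034-12-13 is a Wednesday and not a holiday, the date is unchanged.
Deadline: 2034-12-13.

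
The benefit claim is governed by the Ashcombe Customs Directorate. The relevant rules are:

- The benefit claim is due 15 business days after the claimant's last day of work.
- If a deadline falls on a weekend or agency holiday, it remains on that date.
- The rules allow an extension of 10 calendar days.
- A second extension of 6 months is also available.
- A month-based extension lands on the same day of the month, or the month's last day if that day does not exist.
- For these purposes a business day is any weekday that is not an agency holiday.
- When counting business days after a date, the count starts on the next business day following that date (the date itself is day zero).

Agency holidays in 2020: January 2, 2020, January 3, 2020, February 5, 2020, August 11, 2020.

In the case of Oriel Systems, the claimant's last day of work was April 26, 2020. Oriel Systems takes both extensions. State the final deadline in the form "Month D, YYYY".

November 25, 2020

Starting the day after April 26, 2020 and counting 15 business days lands on May 15, 2020.
May 15, 2020 is a Friday; no weekend or holiday adjustment applies.
With the 10-day extension, May 15, 2020 becomes May 25, 2020.
No adjustment is made for weekends or holidays, so May 25, 2020 stands.
Applying the 6 months extension: 6 months after May 25, 2020 is November 25, 2020.
November 25, 2020 falls on a Wednesday. The rules make no weekend/holiday allowance, so it remains November 25, 2020.
Final deadline: November 25, 2020.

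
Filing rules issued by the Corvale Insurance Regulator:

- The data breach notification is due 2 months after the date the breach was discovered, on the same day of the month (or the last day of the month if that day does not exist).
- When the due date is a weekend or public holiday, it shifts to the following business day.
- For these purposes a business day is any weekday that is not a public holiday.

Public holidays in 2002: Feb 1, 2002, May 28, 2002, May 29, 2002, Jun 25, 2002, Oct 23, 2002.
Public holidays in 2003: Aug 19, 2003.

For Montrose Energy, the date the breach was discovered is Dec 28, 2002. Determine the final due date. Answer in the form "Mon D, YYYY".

2 months from Dec 28, 2002 is Feb 28, 2003.
Feb 28, 2003 (Friday) is already a business day.
The final due date is Feb 28, 2003.

Feb 28, 2003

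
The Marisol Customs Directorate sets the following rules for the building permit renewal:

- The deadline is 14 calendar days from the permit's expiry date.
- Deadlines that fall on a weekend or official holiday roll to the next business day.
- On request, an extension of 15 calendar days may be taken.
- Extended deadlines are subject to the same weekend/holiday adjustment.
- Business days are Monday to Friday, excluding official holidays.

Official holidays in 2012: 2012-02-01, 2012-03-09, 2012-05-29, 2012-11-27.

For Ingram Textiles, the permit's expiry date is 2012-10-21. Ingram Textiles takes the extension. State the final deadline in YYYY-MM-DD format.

From 2012-10-21, 14 calendar days later is 2012-11-04.
2012-11-04 falls on a Sunday. Rolling to the next business day gives 2012-11-05, a Monday.
With the 15-day extension, 2012-11-05 becomes 2012-11-20.
2012-11-20 falls on a Tuesday, which is a business day, so no adjustment is needed.
So the filing is due 2012-11-20.

2012-11-20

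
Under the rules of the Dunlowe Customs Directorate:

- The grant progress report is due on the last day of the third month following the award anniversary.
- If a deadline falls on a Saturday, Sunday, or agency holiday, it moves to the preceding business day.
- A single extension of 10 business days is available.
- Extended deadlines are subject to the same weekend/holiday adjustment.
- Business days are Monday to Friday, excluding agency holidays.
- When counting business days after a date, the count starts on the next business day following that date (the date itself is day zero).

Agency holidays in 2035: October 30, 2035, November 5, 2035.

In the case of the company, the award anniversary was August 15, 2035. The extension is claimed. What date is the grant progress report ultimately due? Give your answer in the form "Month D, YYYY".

3 months after August 15, 2035 falls in November 2035; the last day of that month is November 30, 2035.
November 30, 2035 (Friday) is already a business day.
Applying the 10-business-day extension: 10 business days after November 30, 2035 is December 14, 2035.
December 14, 2035 falls on a Friday, which is a business day, so no adjustment is needed.
So the filing is due December 14, 2035.

December 14, 2035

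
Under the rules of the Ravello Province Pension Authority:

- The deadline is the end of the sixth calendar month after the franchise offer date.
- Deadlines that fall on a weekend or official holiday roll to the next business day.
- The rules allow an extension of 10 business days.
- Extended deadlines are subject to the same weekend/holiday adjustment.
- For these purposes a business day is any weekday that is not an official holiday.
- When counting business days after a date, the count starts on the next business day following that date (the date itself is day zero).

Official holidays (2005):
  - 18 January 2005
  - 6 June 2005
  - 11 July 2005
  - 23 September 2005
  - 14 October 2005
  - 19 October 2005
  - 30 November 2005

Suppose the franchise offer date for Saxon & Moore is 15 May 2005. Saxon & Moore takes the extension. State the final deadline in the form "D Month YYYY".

The sixth month after 15 May 2005 is November 2005, whose last day is 30 November 2005.
30 November 2005 falls on a listed holiday. Rolling to the next business day gives 1 December 2005, a Thursday.
The 10-business-day extension runs from 1 December 2005 to 15 December 2005.
15 December 2005 falls on a Thursday, which is a business day, so no adjustment is needed.
Deadline: 15 December 2005.

15 December 2005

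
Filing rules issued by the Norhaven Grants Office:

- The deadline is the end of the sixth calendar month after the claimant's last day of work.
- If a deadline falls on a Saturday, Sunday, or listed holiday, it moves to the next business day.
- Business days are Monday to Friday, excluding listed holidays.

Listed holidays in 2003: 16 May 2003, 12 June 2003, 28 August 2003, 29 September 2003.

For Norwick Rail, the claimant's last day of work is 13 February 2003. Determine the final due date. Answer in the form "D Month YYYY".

1 September 2003

The sixth month after 13 February 2003 is August 2003, whose last day is 31 August 2003.
Because 31 August 2003 is a Sunday, the deadline becomes 1 September 2003 (Monday).
So the filing is due 1 September 2003.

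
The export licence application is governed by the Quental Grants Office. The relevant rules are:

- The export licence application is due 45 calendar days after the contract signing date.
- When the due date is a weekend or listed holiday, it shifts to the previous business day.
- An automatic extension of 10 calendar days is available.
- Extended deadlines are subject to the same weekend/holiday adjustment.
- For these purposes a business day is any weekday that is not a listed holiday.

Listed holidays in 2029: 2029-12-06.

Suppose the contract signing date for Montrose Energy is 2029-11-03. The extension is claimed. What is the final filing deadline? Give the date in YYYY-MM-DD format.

2029-12-28

Adding 45 calendar days to 2029-11-03 gives 2029-12-18.
2029-12-18 is a Tuesday and not a listed holiday, so it stands.
Add the 10 calendar-day extension to 2029-12-18: 2029-12-28.
2029-12-28 falls on a Friday, which is a business day, so no adjustment is needed.
Final deadline: 2029-12-28.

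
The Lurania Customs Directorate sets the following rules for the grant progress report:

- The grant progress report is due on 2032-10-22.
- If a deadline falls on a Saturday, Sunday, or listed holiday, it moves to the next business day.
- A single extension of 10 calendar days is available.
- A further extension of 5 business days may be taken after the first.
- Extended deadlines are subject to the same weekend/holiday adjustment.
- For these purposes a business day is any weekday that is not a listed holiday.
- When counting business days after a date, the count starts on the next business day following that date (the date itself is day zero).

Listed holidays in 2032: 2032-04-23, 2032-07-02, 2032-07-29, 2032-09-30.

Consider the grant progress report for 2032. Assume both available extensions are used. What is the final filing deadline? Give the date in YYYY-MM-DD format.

Start from the fixed due date, 2032-10-22.
2032-10-22 falls on a Friday, which is a business day, so no adjustment is needed.
The 10-calendar-day extension moves the deadline from 2032-10-22 to 2032-11-01.
2032-11-01 falls on a Monday, which is a business day, so no adjustment is needed.
Applying the 5-business-day extension: 5 business days after 2032-11-01 is 2032-11-08.
2032-11-08 falls on a Monday, which is a business day, so no adjustment is needed.
Deadline: 2032-11-08.

2032-11-08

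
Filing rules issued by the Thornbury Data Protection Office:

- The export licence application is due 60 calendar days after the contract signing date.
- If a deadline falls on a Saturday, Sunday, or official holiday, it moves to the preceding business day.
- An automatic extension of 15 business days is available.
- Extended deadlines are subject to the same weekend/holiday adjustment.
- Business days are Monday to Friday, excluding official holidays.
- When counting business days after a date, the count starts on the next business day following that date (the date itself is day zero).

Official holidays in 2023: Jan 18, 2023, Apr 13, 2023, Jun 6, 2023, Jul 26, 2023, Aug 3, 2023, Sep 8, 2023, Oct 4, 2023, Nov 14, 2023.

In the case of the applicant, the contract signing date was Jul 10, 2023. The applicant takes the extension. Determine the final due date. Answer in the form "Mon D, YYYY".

Sep 29, 2023

From Jul 10, 2023, 60 calendar days later is Sep 8, 2023.
Sep 8, 2023 is a listed holiday; the preceding business day is Sep 7, 2023 (Thursday).
Applying the 15-business-day extension: 15 business days after Sep 7, 2023 is Sep 29, 2023.
Sep 29, 2023 falls on a Friday, which is a business day, so no adjustment is needed.
Deadline: Sep 29, 2023.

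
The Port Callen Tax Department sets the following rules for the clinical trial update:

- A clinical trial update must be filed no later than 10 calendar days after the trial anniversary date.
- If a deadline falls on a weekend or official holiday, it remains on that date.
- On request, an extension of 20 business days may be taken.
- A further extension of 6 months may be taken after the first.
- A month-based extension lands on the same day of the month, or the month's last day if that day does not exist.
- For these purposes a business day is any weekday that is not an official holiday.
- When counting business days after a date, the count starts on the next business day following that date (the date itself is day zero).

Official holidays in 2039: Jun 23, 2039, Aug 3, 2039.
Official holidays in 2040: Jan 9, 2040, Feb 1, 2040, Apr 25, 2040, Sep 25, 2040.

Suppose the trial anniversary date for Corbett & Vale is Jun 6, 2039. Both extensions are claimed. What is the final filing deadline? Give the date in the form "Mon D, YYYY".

Trigger date Jun 6, 2039 + 10 calendar days = Jun 16, 2039.
Jun 16, 2039 is a Thursday; no weekend or holiday adjustment applies.
Applying the 20-business-day extension: 20 business days after Jun 16, 2039 is Jul 15, 2039.
No adjustment is made for weekends or holidays, so Jul 15, 2039 stands.
Add 6 months to Jul 15, 2039: Jan 15, 2040.
No adjustment is made for weekends or holidays, so Jan 15, 2040 stands.
The final due date is Jan 15, 2040.

Jan 15, 2040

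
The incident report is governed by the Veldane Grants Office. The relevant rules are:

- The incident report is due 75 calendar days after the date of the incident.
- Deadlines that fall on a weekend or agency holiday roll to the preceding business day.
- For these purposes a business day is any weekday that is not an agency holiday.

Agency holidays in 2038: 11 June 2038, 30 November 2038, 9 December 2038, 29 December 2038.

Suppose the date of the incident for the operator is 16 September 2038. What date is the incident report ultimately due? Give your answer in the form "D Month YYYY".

29 November 2038

From 16 September 2038, 75 calendar days later is 30 November 2038.
30 November 2038 falls on a listed holiday. Rolling to the preceding business day gives 29 November 2038, a Monday.
So the filing is due 29 November 2038.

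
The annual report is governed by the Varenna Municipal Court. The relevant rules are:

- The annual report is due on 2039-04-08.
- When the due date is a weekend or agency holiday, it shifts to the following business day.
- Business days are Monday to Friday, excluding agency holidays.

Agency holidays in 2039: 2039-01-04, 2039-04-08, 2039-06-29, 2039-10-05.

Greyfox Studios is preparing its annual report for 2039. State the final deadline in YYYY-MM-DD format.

2039-04-11

The statutory due date is 2039-04-08.
2039-04-08 falls on a listed holiday. Rolling to the next business day gives 2039-04-11, a Monday.
The final due date is 2039-04-11.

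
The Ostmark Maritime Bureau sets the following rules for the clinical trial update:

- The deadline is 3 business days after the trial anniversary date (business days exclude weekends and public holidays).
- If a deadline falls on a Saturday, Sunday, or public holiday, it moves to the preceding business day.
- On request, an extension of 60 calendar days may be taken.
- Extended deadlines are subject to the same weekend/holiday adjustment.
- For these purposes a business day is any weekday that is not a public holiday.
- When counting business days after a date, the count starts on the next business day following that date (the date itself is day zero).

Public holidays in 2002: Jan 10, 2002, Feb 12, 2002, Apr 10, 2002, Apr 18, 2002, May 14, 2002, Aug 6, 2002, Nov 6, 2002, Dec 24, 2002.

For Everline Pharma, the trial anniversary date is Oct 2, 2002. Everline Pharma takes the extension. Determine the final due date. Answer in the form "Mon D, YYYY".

Dec 6, 2002

3 business days after Oct 2, 2002, excluding weekends and holidays, is Oct 7, 2002.
Oct 7, 2002 falls on a Monday, which is a business day, so no adjustment is needed.
With the 60-day extension, Oct 7, 2002 becomes Dec 6, 2002.
Dec 6, 2002 (Friday) is already a business day.
So the filing is due Dec 6, 2002.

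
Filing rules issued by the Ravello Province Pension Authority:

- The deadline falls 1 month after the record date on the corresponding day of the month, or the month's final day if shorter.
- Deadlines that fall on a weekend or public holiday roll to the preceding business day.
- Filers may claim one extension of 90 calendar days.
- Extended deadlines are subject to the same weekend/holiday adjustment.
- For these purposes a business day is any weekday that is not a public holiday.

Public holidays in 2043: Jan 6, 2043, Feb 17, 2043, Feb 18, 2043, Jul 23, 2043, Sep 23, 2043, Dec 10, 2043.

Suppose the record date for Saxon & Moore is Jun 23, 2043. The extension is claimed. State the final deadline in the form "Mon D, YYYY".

1 month from Jun 23, 2043 is Jul 23, 2043.
Jul 23, 2043 is a listed holiday; the preceding business day is Jul 22, 2043 (Wednesday).
Applying the 90-calendar-day extension: Jul 22, 2043 + 90 days = Oct 20, 2043.
Oct 20, 2043 (Tuesday) is already a business day.
So the filing is due Oct 20, 2043.

Oct 20, 2043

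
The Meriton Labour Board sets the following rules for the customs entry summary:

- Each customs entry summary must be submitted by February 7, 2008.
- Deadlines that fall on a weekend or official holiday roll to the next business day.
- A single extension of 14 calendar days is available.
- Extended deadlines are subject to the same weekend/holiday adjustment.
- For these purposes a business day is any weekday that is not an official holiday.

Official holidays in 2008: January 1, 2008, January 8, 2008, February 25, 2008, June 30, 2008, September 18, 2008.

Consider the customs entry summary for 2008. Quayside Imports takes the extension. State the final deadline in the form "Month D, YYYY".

Start from the fixed due date, February 7, 2008.
Since February 7, 2008 is a Thursday and not a holiday, the date is unchanged.
Applying the 14-calendar-day extension: February 7, 2008 + 14 days = February 21, 2008.
February 21, 2008 (Thursday) is already a business day.
The final due date is February 21, 2008.

February 21, 2008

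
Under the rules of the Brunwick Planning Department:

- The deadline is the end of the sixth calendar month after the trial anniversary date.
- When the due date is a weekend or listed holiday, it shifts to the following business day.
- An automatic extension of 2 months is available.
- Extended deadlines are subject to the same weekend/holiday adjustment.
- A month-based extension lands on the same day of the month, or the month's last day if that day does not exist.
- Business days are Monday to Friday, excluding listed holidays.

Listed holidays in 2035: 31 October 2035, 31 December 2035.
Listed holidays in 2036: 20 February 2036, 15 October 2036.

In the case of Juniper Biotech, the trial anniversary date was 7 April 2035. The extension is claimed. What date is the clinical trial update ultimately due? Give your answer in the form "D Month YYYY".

6 months after 7 April 2035 is October 2035; that month ends on 31 October 2035.
31 October 2035 is a listed holiday; the next business day is 1 November 2035 (Thursday).
Applying the 2 months extension: 2 months after 1 November 2035 is 1 January 2036.
1 January 2036 (Tuesday) is already a business day.
Final deadline: 1 January 2036.

1 January 2036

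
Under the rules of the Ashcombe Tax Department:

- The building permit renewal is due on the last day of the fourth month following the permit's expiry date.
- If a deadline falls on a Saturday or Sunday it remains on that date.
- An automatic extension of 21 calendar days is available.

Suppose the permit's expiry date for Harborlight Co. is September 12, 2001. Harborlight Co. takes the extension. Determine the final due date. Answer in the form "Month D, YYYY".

4 months after September 12, 2001 is January 2002; that month ends on January 31, 2002.
January 31, 2002 falls on a Thursday. The rules make no weekend/holiday allowance, so it remains January 31, 2002.
Add the 21 calendar-day extension to January 31, 2002: February 21, 2002.
February 21, 2002 is a Thursday; no weekend or holiday adjustment applies.
The final due date is February 21, 2002.

February 21, 2002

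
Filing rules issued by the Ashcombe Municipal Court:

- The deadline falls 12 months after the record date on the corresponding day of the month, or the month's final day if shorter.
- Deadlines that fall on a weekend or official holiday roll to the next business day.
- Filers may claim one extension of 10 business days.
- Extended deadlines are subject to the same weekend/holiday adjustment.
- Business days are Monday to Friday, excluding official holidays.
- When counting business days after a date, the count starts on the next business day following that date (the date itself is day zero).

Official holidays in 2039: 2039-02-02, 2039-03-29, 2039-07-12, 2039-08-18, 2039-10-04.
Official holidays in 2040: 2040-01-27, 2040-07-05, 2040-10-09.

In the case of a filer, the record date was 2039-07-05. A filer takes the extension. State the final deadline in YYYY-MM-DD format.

2040-07-20

12 months after 2039-07-05, on the same day of the month, is 2040-07-05.
2040-07-05 falls on a listed holiday. Rolling to the next business day gives 2040-07-06, a Friday.
Counting 10 further business days from 2040-07-06 reaches 2040-07-20.
Since 2040-07-20 is a Friday and not a holiday, the date is unchanged.
The final due date is 2040-07-20.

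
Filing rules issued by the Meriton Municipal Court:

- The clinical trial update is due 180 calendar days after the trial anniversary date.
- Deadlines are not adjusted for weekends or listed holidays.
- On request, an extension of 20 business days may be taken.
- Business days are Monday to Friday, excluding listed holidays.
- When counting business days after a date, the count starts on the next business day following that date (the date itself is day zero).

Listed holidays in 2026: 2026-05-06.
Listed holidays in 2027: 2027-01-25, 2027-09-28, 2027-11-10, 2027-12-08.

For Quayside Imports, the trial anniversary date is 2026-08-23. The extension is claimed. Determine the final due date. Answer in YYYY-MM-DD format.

From 2026-08-23, 180 calendar days later is 2027-02-19.
2027-02-19 is a Friday; no weekend or holiday adjustment applies.
The 20-business-day extension runs from 2027-02-19 to 2027-03-19.
2027-03-19 falls on a Friday. The rules make no weekend/holiday allowance, so it remains 2027-03-19.
The final due date is 2027-03-19.

2027-03-19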